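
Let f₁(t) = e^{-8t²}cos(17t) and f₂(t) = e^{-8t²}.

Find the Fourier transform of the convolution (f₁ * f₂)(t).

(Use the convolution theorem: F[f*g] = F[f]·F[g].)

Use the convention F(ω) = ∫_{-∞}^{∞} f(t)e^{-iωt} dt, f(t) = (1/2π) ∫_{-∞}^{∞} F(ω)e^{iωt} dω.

F[f₁*f₂](ω) = \frac{\pi \left(e^{\frac{17 \omega}{8}} + 1\right) e^{- \frac{\omega^{2}}{16} - \frac{17 \omega}{16} - \frac{289}{32}}}{16}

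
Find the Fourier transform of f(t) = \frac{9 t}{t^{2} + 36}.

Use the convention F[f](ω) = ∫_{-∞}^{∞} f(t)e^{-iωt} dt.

F(ω) = - 9 i \pi e^{- 6 \left|{\omega}\right|} \operatorname{sign}{\left(\omega \right)}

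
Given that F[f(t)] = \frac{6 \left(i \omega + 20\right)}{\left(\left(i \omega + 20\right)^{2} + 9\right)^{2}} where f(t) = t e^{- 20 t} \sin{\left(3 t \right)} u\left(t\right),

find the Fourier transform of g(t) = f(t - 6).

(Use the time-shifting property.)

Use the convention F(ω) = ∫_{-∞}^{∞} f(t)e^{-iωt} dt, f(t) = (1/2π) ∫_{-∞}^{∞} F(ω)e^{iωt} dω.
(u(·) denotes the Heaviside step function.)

F[g](ω) = \frac{6 \left(i \omega + 20\right) e^{- 6 i \omega}}{\left(\left(i \omega + 20\right)^{2} + 9\right)^{2}}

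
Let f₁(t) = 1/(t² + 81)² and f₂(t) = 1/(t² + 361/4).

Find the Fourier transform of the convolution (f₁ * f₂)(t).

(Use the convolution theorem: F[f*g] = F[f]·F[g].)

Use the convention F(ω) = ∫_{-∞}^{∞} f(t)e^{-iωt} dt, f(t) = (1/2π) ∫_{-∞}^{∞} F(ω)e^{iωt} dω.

F[f₁*f₂](ω) = \frac{\pi^{2} \left(9 \left|{\omega}\right| + 1\right) e^{- \frac{37 \left|{\omega}\right|}{2}}}{13851}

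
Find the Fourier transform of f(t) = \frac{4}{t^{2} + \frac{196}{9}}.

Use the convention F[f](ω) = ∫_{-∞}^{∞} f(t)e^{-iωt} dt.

F(ω) = \frac{6 \pi e^{- \frac{14 \left|{\omega}\right|}{3}}}{7}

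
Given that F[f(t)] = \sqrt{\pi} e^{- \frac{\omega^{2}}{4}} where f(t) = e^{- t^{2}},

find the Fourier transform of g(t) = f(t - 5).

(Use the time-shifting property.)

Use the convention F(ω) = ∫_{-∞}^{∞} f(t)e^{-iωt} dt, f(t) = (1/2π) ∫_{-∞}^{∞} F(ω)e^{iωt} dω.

F[g](ω) = \sqrt{\pi} e^{- \frac{\omega \left(\omega + 20 i\right)}{4}}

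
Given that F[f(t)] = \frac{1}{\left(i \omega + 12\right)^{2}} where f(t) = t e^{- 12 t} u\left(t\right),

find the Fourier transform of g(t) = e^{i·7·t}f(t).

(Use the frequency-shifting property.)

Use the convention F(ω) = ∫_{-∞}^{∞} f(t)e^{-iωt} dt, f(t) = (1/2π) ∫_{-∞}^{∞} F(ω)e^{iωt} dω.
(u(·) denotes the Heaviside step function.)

F[g](ω) = \frac{1}{\left(i \left(\omega - 7\right) + 12\right)^{2}}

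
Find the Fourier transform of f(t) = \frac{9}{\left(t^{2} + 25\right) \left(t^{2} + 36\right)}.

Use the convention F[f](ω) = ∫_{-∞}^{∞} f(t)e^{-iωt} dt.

F(ω) = \frac{3 \pi \left(6 e^{\left|{\omega}\right|} - 5\right) e^{- 6 \left|{\omega}\right|}}{110}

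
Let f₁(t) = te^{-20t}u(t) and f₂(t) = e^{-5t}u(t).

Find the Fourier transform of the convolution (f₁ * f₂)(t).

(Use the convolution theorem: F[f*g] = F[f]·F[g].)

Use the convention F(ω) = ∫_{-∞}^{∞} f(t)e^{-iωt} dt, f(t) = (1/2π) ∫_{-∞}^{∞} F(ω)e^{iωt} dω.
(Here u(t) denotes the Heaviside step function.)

F[f₁*f₂](ω) = \frac{1}{\left(i \omega + 5\right) \left(i \omega + 20\right)^{2}}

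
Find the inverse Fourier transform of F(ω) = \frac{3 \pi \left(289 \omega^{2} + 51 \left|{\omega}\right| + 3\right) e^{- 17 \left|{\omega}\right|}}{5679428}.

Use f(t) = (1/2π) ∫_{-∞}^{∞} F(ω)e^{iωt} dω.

f(t) = \frac{6}{\left(t^{2} + 289\right)^{3}}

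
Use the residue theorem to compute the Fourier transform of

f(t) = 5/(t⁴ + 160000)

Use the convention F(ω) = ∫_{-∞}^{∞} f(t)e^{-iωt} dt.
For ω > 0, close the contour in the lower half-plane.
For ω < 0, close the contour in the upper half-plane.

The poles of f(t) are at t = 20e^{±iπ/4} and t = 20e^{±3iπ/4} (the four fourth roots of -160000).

Let g(z) = f(z)e^{-iωz}; for large |z| the factor e^{-iωz} decays in the lower half-plane when ω > 0 and in the upper half-plane when ω < 0.

Case ω > 0 (lower half-plane, clockwise contour ⇒ F(ω) = -2πi·ΣRes):
  Res_{z = - 10 \sqrt{2} - 10 \sqrt{2} i} g(z) = \frac{\sqrt{2} i \left(1 - i\right) e^{10 \sqrt{2} \omega \left(-1 + i\right)}}{12800}
  Res_{z = 10 \sqrt{2} - 10 \sqrt{2} i} g(z) = \frac{\sqrt{2} i \left(1 + i\right) e^{- 10 \sqrt{2} \omega \left(1 + i\right)}}{12800}
  F(ω) = -2πi·ΣRes = \frac{\sqrt{2} \pi \left(1 - i\right) \left(e^{20 \sqrt{2} i \omega} + i\right) e^{- 10 \sqrt{2} \omega \left(1 + i\right)}}{6400} = \frac{\pi e^{- 10 \sqrt{2} \omega} \sin{\left(10 \sqrt{2} \omega + \frac{\pi}{4} \right)}}{1600}

Case ω < 0 (upper half-plane, counterclockwise contour ⇒ F(ω) = +2πi·ΣRes):
  Res_{z = 10 \sqrt{2} + 10 \sqrt{2} i} g(z) = \frac{\sqrt{2} i \left(-1 + i\right) e^{10 \sqrt{2} \omega \left(1 - i\right)}}{12800}
  Res_{z = - 10 \sqrt{2} + 10 \sqrt{2} i} g(z) = \frac{\sqrt{2} \left(1 - i\right) e^{10 \sqrt{2} \omega \left(1 + i\right)}}{12800}
  F(ω) = 2πi·ΣRes = - \frac{\sqrt{2} i \pi \left(i \left(1 - i\right) e^{10 \sqrt{2} \omega \left(1 - i\right)} - \left(1 - i\right) e^{10 \sqrt{2} \omega \left(1 + i\right)}\right)}{6400} = \frac{\pi e^{10 \sqrt{2} \omega} \cos{\left(10 \sqrt{2} \omega + \frac{\pi}{4} \right)}}{1600}

Both cases combine into a single formula in |ω|:

F(ω) = \frac{\pi e^{- 10 \sqrt{2} \left|{\omega}\right|} \sin{\left(10 \sqrt{2} \left|{\omega}\right| + \frac{\pi}{4} \right)}}{1600}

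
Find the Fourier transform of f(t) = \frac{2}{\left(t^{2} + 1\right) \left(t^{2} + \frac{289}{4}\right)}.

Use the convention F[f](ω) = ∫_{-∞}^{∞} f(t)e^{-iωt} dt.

F(ω) = \frac{8 \pi e^{- \left|{\omega}\right|}}{285} - \frac{16 \pi e^{- \frac{17 \left|{\omega}\right|}{2}}}{4845}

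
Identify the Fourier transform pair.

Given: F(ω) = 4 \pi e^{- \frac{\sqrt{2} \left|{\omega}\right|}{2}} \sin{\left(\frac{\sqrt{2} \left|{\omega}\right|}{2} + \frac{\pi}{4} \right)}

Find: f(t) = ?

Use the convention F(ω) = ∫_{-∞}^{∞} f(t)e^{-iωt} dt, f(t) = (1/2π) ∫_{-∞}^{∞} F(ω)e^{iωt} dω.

f(t) = \frac{4}{t^{4} + 1}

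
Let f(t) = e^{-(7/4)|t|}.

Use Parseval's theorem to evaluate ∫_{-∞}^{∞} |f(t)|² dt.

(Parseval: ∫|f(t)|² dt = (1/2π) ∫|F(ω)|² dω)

∫|f(t)|² dt = \frac{4}{7}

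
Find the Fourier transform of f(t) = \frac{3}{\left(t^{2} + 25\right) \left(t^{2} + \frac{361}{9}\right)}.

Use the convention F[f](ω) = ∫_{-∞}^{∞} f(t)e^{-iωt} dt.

F(ω) = \frac{27 \pi e^{- 5 \left|{\omega}\right|}}{680} - \frac{81 \pi e^{- \frac{19 \left|{\omega}\right|}{3}}}{2584}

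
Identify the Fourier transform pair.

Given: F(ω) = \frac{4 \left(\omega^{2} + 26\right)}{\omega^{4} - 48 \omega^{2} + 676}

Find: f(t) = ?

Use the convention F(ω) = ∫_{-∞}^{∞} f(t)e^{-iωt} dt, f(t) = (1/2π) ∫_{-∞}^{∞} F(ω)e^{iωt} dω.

f(t) = 2 e^{- \left|{t}\right|} \cos{\left(5 t \right)}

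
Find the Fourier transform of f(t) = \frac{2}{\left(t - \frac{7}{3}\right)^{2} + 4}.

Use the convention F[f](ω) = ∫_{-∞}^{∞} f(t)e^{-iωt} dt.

F(ω) = \pi e^{- \frac{7 i \omega}{3} - 2 \left|{\omega}\right|}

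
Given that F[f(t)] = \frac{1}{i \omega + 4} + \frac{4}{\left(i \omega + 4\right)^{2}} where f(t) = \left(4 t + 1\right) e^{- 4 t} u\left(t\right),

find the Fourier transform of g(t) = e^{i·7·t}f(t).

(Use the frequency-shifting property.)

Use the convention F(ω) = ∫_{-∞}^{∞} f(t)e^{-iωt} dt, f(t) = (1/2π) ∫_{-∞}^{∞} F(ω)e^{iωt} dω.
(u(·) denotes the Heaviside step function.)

F[g](ω) = \frac{4 i \left(\omega - 7\right) + \left(i \left(\omega - 7\right) + 4\right)^{2} + 16}{\left(i \left(\omega - 7\right) + 4\right)^{3}}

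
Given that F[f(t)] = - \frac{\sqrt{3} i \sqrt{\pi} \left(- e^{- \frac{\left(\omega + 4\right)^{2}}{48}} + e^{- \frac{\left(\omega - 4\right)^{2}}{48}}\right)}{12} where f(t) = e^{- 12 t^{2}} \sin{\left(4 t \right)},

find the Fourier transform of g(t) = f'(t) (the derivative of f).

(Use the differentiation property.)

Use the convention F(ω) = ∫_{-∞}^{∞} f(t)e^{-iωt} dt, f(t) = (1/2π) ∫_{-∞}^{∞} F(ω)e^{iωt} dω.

F[g](ω) = \frac{\sqrt{3} \sqrt{\pi} \omega \left(e^{\frac{\omega}{3}} - 1\right) e^{- \frac{\omega^{2}}{48} - \frac{\omega}{6} - \frac{1}{3}}}{12}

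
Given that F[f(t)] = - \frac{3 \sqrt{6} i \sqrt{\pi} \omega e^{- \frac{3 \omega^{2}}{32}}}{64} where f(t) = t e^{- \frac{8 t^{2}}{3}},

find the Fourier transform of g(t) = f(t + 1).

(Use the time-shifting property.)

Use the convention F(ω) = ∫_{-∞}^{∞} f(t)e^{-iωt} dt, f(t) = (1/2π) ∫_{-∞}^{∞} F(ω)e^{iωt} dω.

F[g](ω) = - \frac{3 \sqrt{6} i \sqrt{\pi} \omega e^{- \omega \left(\frac{3 \omega}{32} - i\right)}}{64}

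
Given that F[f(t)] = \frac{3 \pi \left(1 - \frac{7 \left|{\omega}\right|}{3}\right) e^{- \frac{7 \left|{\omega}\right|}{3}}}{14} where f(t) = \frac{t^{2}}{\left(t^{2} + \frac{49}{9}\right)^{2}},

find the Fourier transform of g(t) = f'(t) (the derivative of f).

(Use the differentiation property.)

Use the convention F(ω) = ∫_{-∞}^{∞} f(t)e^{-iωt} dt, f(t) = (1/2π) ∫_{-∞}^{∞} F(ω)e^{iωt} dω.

F[g](ω) = \frac{i \pi \omega \left(3 - 7 \left|{\omega}\right|\right) e^{- \frac{7 \left|{\omega}\right|}{3}}}{14}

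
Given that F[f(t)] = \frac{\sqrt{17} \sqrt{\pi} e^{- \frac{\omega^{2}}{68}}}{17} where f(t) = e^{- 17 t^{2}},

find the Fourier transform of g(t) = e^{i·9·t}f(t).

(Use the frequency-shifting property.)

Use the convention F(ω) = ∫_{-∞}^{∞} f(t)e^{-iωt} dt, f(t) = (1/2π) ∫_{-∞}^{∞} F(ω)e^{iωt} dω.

F[g](ω) = \frac{\sqrt{17} \sqrt{\pi} e^{- \frac{\left(\omega - 9\right)^{2}}{68}}}{17}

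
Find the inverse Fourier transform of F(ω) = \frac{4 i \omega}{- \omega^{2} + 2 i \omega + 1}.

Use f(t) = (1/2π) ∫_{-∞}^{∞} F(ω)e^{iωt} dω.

f(t) = 4 \left(1 - t\right) e^{- t} u\left(t\right)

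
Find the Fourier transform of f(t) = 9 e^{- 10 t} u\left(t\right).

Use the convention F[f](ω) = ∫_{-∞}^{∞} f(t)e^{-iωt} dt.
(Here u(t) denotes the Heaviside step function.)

F(ω) = \frac{9}{i \omega + 10}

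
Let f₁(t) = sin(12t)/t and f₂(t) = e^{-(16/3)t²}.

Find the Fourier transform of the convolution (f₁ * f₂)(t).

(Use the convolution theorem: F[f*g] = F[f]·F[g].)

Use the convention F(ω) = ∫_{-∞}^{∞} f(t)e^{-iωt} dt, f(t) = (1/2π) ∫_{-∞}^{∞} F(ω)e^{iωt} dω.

F[f₁*f₂](ω) = \begin{cases} \frac{\sqrt{3} \pi^{\frac{3}{2}} e^{- \frac{3 \omega^{2}}{64}}}{4} & \text{for}\: \omega > -12 \wedge \omega < 12 \\0 & \text{otherwise} \end{cases}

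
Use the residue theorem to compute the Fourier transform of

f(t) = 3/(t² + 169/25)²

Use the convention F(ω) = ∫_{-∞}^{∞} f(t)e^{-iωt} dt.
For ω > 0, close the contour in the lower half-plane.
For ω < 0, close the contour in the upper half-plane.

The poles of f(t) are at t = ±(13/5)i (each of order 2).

Let g(z) = f(z)e^{-iωz}; for large |z| the factor e^{-iωz} decays in the lower half-plane when ω > 0 and in the upper half-plane when ω < 0.

Case ω > 0 (lower half-plane, clockwise contour ⇒ F(ω) = -2πi·ΣRes):
  Res_{z = - \frac{13 i}{5}} g(z) = \frac{75 i \left(13 \omega + 5\right) e^{- \frac{13 \omega}{5}}}{8788} (pole of order 2)
  F(ω) = -2πi·ΣRes = \frac{75 \pi \left(13 \omega + 5\right) e^{- \frac{13 \omega}{5}}}{4394}

Case ω < 0 (upper half-plane, counterclockwise contour ⇒ F(ω) = +2πi·ΣRes):
  Res_{z = \frac{13 i}{5}} g(z) = \frac{75 i \left(13 \omega - 5\right) e^{\frac{13 \omega}{5}}}{8788} (pole of order 2)
  F(ω) = 2πi·ΣRes = \frac{75 \pi \left(5 - 13 \omega\right) e^{\frac{13 \omega}{5}}}{4394}

Both cases combine into a single formula in |ω|:

F(ω) = \frac{75 \pi \left(13 \left|{\omega}\right| + 5\right) e^{- \frac{13 \left|{\omega}\right|}{5}}}{4394}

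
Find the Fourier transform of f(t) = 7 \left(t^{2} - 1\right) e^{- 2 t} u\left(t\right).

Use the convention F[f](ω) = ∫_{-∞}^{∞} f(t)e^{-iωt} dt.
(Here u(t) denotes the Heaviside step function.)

F(ω) = \frac{7 \left(2 i \omega - \left(i \omega + 2\right)^{3} + 4\right)}{\left(i \omega + 2\right)^{4}}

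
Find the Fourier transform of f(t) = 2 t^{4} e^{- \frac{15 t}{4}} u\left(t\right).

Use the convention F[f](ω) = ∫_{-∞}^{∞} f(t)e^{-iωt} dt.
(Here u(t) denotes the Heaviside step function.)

F(ω) = \frac{49152}{\left(4 i \omega + 15\right)^{5}}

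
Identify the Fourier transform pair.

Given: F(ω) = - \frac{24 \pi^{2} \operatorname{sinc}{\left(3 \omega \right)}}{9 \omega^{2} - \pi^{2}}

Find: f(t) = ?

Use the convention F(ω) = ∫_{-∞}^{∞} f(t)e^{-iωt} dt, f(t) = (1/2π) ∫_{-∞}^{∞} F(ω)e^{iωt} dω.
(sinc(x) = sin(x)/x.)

f(t) = 8 \left(\begin{cases} \frac{\cos{\left(\frac{\pi t}{3} \right)}}{2} + \frac{1}{2} & \text{for}\: \left|{t}\right| < 3 \\0 & \text{otherwise} \end{cases}\right)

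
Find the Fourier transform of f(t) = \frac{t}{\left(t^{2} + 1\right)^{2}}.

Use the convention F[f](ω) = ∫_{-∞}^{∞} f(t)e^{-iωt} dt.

F(ω) = - \frac{i \pi \omega e^{- \left|{\omega}\right|}}{2}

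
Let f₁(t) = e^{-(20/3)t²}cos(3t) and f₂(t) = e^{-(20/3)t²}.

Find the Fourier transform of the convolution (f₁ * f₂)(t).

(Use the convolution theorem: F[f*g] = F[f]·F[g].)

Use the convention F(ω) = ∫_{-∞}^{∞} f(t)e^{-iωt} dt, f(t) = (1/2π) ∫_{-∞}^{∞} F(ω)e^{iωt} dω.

F[f₁*f₂](ω) = \frac{3 \pi \left(e^{\frac{9 \omega}{20}} + 1\right) e^{- \frac{3 \omega^{2}}{40} - \frac{9 \omega}{40} - \frac{27}{80}}}{40}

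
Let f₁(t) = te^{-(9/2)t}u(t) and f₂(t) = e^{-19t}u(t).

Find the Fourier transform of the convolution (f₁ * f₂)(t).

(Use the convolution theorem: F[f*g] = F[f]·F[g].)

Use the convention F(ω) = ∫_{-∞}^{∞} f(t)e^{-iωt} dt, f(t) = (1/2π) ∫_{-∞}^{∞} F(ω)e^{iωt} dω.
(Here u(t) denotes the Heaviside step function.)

F[f₁*f₂](ω) = \frac{4}{\left(i \omega + 19\right) \left(2 i \omega + 9\right)^{2}}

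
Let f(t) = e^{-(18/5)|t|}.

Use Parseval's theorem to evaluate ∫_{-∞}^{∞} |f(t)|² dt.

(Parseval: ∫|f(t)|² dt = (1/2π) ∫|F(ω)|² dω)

∫|f(t)|² dt = \frac{5}{18}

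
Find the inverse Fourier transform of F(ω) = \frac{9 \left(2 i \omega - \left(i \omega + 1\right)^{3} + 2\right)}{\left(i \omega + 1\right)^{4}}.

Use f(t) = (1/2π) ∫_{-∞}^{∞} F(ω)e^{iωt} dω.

f(t) = 9 \left(t^{2} - 1\right) e^{- t} u\left(t\right)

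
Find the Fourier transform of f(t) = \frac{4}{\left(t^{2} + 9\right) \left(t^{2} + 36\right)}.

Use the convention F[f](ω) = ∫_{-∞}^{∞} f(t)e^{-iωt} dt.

F(ω) = \frac{2 \pi \left(2 e^{3 \left|{\omega}\right|} - 1\right) e^{- 6 \left|{\omega}\right|}}{81}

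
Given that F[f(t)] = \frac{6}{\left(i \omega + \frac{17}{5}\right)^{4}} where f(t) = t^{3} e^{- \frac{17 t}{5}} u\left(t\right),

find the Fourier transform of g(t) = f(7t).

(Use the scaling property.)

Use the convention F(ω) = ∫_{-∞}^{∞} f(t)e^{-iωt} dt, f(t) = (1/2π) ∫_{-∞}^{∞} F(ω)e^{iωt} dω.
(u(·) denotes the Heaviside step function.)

F[g](ω) = \frac{1286250}{\left(5 i \omega + 119\right)^{4}}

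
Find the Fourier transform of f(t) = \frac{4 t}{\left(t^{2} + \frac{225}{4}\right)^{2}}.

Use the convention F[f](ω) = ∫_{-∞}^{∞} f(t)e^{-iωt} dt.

F(ω) = - \frac{4 i \pi \omega e^{- \frac{15 \left|{\omega}\right|}{2}}}{15}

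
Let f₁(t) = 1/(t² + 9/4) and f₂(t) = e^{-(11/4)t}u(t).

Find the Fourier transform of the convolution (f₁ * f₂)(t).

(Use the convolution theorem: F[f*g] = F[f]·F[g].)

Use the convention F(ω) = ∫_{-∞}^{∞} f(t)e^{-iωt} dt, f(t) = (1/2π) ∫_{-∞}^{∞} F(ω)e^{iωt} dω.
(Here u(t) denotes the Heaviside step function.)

F[f₁*f₂](ω) = \frac{8 \pi e^{- \frac{3 \left|{\omega}\right|}{2}}}{3 \left(4 i \omega + 11\right)}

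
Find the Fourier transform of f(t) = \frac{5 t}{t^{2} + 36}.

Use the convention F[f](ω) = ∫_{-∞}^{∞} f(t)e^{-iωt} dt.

F(ω) = - 5 i \pi e^{- 6 \left|{\omega}\right|} \operatorname{sign}{\left(\omega \right)}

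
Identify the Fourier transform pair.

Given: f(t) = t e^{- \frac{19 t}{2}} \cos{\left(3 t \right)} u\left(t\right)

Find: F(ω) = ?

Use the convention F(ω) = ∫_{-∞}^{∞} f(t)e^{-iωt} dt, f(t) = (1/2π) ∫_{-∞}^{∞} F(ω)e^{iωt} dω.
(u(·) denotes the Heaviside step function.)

F(ω) = \frac{4 \left(\left(2 i \omega + 19\right)^{2} - 36\right)}{\left(\left(2 i \omega + 19\right)^{2} + 36\right)^{2}}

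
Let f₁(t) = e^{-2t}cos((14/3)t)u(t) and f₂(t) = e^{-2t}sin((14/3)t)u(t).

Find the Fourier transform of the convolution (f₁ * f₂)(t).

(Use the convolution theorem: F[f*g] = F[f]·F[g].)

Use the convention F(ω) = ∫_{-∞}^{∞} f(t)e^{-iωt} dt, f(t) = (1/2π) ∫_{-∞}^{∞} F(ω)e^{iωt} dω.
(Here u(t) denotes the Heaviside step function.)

F[f₁*f₂](ω) = \frac{378 \left(i \omega + 2\right)}{\left(9 \left(i \omega + 2\right)^{2} + 196\right)^{2}}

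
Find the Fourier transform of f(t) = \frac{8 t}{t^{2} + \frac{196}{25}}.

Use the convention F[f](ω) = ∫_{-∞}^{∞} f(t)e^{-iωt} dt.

F(ω) = - 8 i \pi e^{- \frac{14 \left|{\omega}\right|}{5}} \operatorname{sign}{\left(\omega \right)}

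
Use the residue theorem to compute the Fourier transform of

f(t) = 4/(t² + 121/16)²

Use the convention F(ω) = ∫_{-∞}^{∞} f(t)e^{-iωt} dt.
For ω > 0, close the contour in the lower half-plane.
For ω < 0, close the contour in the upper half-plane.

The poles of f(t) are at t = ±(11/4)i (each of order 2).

Let g(z) = f(z)e^{-iωz}; for large |z| the factor e^{-iωz} decays in the lower half-plane when ω > 0 and in the upper half-plane when ω < 0.

Case ω > 0 (lower half-plane, clockwise contour ⇒ F(ω) = -2πi·ΣRes):
  Res_{z = - \frac{11 i}{4}} g(z) = \frac{16 i \left(11 \omega + 4\right) e^{- \frac{11 \omega}{4}}}{1331} (pole of order 2)
  F(ω) = -2πi·ΣRes = \frac{32 \pi \left(11 \omega + 4\right) e^{- \frac{11 \omega}{4}}}{1331}

Case ω < 0 (upper half-plane, counterclockwise contour ⇒ F(ω) = +2πi·ΣRes):
  Res_{z = \frac{11 i}{4}} g(z) = \frac{16 i \left(11 \omega - 4\right) e^{\frac{11 \omega}{4}}}{1331} (pole of order 2)
  F(ω) = 2πi·ΣRes = \frac{32 \pi \left(4 - 11 \omega\right) e^{\frac{11 \omega}{4}}}{1331}

Both cases combine into a single formula in |ω|:

F(ω) = \frac{32 \pi \left(11 \left|{\omega}\right| + 4\right) e^{- \frac{11 \left|{\omega}\right|}{4}}}{1331}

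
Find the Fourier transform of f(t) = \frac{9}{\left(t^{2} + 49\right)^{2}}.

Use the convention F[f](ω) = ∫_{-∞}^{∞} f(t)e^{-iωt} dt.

F(ω) = \frac{9 \pi \left(7 \left|{\omega}\right| + 1\right) e^{- 7 \left|{\omega}\right|}}{686}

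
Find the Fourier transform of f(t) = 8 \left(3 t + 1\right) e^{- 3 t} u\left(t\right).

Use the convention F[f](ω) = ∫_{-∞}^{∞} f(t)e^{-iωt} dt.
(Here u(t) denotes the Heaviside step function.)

F(ω) = \frac{8 \left(- i \omega - 6\right)}{\omega^{2} - 6 i \omega - 9}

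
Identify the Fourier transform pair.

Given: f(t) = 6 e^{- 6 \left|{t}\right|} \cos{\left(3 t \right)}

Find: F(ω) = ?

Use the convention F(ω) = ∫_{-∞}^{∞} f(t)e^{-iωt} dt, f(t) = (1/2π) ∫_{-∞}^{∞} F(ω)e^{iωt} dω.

F(ω) = \frac{72 \left(\omega^{2} + 45\right)}{\omega^{4} + 54 \omega^{2} + 2025}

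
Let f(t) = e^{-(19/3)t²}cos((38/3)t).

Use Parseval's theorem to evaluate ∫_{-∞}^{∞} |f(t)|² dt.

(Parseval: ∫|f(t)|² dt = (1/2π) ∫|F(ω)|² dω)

∫|f(t)|² dt = \frac{\sqrt{114} \sqrt{\pi} \left(1 + e^{\frac{38}{3}}\right)}{76 e^{\frac{38}{3}}}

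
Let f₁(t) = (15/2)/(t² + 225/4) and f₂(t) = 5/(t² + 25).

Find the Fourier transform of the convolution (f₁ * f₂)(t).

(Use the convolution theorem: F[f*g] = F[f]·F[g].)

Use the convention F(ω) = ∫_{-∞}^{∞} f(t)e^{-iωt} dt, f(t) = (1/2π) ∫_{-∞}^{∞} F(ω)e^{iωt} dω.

F[f₁*f₂](ω) = \pi^{2} e^{- \frac{25 \left|{\omega}\right|}{2}}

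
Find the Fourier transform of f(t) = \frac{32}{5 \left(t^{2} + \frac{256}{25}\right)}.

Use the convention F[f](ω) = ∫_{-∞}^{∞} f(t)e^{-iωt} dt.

F(ω) = 2 \pi e^{- \frac{16 \left|{\omega}\right|}{5}}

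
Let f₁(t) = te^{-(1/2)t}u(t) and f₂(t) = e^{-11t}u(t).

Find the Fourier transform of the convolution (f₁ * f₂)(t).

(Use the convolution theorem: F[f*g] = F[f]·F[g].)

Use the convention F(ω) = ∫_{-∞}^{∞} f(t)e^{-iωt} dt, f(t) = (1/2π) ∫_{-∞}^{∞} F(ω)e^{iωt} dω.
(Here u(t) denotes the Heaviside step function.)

F[f₁*f₂](ω) = \frac{4}{\left(i \omega + 11\right) \left(2 i \omega + 1\right)^{2}}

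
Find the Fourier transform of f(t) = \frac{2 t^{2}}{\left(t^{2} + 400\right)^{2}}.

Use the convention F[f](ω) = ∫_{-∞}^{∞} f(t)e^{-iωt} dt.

F(ω) = \frac{\pi \left(1 - 20 \left|{\omega}\right|\right) e^{- 20 \left|{\omega}\right|}}{20}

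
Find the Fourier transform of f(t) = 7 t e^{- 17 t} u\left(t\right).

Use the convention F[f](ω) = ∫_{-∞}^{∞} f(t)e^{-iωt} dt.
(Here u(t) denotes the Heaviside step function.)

F(ω) = \frac{7}{\left(i \omega + 17\right)^{2}}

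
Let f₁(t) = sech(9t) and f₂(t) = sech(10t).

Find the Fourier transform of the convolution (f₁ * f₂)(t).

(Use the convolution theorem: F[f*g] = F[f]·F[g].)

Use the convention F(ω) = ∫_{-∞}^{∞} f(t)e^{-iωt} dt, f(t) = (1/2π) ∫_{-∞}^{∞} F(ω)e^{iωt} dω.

F[f₁*f₂](ω) = \frac{\pi^{2}}{90 \cosh{\left(\frac{\pi \omega}{20} \right)} \cosh{\left(\frac{\pi \omega}{18} \right)}}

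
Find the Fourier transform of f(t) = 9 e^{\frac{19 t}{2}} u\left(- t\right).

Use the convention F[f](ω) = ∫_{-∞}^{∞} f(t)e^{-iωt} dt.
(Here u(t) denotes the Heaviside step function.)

F(ω) = - \frac{18}{2 i \omega - 19}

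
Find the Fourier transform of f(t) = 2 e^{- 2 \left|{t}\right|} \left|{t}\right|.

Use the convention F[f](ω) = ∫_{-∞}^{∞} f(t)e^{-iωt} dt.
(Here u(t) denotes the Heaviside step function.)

F(ω) = \frac{4 \left(4 - \omega^{2}\right)}{\left(\omega^{2} + 4\right)^{2}}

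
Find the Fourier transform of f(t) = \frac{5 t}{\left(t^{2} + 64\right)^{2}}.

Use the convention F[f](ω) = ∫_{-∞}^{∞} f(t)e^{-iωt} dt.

F(ω) = - \frac{5 i \pi \omega e^{- 8 \left|{\omega}\right|}}{16}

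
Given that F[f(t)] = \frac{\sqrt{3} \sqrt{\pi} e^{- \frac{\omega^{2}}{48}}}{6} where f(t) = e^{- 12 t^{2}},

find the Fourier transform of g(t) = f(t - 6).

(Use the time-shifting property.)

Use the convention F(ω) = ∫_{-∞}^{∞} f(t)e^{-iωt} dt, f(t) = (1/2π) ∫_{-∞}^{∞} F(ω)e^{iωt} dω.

F[g](ω) = \frac{\sqrt{3} \sqrt{\pi} e^{- \frac{\omega \left(\omega + 288 i\right)}{48}}}{6}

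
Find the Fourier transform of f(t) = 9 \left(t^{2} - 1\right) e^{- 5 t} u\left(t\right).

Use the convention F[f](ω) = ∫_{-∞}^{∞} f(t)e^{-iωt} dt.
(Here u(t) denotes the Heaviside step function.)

F(ω) = \frac{9 \left(2 i \omega - \left(i \omega + 5\right)^{3} + 10\right)}{\left(i \omega + 5\right)^{4}}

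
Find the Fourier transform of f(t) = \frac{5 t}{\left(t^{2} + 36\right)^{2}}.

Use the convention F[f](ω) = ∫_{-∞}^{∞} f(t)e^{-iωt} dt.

F(ω) = - \frac{5 i \pi \omega e^{- 6 \left|{\omega}\right|}}{12}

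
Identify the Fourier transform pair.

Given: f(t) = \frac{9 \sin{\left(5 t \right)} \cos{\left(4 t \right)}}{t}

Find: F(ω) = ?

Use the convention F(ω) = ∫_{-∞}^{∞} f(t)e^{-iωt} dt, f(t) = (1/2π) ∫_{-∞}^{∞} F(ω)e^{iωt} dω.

F(ω) = \begin{cases} 9 \pi & \text{for}\: \omega > -1 \wedge \omega < 1 \\\frac{9 \pi}{2} & \text{for}\: \omega > -9 \wedge \omega < 9 \\0 & \text{otherwise} \end{cases}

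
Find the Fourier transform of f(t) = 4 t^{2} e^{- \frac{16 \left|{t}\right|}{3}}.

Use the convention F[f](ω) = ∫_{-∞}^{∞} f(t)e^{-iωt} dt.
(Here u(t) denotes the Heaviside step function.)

F(ω) = \frac{6912 \left(256 - 27 \omega^{2}\right)}{\left(9 \omega^{2} + 256\right)^{3}}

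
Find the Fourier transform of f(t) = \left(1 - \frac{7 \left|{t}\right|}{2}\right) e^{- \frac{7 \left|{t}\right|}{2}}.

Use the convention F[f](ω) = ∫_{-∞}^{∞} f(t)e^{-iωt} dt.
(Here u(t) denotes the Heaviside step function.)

F(ω) = \frac{224 \omega^{2}}{\left(4 \omega^{2} + 49\right)^{2}}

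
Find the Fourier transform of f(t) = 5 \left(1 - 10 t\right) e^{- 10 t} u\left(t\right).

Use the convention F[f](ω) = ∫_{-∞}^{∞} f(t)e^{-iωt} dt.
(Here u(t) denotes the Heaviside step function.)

F(ω) = \frac{5 i \omega}{- \omega^{2} + 20 i \omega + 100}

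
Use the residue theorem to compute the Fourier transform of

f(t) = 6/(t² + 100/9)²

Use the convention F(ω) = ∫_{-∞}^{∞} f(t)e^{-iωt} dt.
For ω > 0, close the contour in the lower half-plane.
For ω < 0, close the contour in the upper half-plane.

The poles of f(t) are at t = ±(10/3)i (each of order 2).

Let g(z) = f(z)e^{-iωz}; for large |z| the factor e^{-iωz} decays in the lower half-plane when ω > 0 and in the upper half-plane when ω < 0.

Case ω > 0 (lower half-plane, clockwise contour ⇒ F(ω) = -2πi·ΣRes):
  Res_{z = - \frac{10 i}{3}} g(z) = \frac{27 i \left(10 \omega + 3\right) e^{- \frac{10 \omega}{3}}}{2000} (pole of order 2)
  F(ω) = -2πi·ΣRes = \frac{27 \pi \left(10 \omega + 3\right) e^{- \frac{10 \omega}{3}}}{1000}

Case ω < 0 (upper half-plane, counterclockwise contour ⇒ F(ω) = +2πi·ΣRes):
  Res_{z = \frac{10 i}{3}} g(z) = \frac{27 i \left(10 \omega - 3\right) e^{\frac{10 \omega}{3}}}{2000} (pole of order 2)
  F(ω) = 2πi·ΣRes = \frac{27 \pi \left(3 - 10 \omega\right) e^{\frac{10 \omega}{3}}}{1000}

Both cases combine into a single formula in |ω|:

F(ω) = \frac{27 \pi \left(10 \left|{\omega}\right| + 3\right) e^{- \frac{10 \left|{\omega}\right|}{3}}}{1000}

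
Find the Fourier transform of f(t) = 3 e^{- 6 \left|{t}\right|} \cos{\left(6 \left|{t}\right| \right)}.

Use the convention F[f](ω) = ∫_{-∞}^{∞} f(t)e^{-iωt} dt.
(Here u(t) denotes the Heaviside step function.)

F(ω) = \frac{36 \left(\omega^{2} + 72\right)}{\omega^{4} + 5184}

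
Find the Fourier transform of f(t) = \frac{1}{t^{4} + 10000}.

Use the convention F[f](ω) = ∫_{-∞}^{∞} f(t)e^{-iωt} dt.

F(ω) = \frac{\pi e^{- 5 \sqrt{2} \left|{\omega}\right|} \sin{\left(5 \sqrt{2} \left|{\omega}\right| + \frac{\pi}{4} \right)}}{1000}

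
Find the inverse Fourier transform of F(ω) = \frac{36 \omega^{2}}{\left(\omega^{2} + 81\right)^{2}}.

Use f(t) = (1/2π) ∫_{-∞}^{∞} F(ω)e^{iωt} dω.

f(t) = \left(1 - 9 \left|{t}\right|\right) e^{- 9 \left|{t}\right|}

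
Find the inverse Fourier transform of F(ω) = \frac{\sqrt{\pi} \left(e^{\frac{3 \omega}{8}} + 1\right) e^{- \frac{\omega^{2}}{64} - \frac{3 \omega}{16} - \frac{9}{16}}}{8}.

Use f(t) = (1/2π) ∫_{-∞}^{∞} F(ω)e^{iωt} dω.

f(t) = e^{- 16 t^{2}} \cos{\left(6 t \right)}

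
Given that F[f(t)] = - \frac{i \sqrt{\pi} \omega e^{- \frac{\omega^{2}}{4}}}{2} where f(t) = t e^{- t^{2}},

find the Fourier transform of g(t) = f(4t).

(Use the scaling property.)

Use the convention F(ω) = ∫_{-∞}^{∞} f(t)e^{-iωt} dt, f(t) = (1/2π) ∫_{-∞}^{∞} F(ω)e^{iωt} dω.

F[g](ω) = - \frac{i \sqrt{\pi} \omega e^{- \frac{\omega^{2}}{64}}}{32}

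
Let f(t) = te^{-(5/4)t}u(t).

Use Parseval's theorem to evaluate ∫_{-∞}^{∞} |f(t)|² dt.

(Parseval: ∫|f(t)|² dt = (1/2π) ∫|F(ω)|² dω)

∫|f(t)|² dt = \frac{16}{125}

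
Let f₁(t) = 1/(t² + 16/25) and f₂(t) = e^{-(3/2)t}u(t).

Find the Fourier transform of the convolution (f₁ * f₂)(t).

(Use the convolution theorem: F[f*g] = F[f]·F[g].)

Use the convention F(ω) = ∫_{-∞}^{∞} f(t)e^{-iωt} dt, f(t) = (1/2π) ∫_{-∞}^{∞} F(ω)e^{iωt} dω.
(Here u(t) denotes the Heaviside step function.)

F[f₁*f₂](ω) = \frac{5 \pi e^{- \frac{4 \left|{\omega}\right|}{5}}}{2 \left(2 i \omega + 3\right)}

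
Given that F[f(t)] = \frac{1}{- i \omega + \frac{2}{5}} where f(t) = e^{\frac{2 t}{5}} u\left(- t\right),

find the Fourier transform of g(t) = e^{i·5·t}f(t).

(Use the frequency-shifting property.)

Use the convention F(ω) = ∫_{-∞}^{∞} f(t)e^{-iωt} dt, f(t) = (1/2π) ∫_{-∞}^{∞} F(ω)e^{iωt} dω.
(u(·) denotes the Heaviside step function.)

F[g](ω) = - \frac{5}{5 i \left(\omega - 5\right) - 2}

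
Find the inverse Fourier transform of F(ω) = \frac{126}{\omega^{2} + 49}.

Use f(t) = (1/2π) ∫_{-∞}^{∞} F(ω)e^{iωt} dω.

f(t) = 9 e^{- 7 \left|{t}\right|}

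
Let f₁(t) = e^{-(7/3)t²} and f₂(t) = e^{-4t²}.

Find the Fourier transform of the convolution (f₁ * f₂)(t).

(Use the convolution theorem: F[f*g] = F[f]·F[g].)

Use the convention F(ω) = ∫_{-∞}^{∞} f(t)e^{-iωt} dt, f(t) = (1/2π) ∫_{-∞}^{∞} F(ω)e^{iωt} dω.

F[f₁*f₂](ω) = \frac{\sqrt{21} \pi e^{- \frac{19 \omega^{2}}{112}}}{14}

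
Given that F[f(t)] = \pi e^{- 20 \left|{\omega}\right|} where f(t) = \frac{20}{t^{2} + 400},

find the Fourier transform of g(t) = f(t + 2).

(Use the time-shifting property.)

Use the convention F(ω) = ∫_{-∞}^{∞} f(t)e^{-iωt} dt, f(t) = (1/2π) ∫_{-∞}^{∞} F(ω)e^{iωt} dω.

F[g](ω) = \pi e^{2 i \omega - 20 \left|{\omega}\right|}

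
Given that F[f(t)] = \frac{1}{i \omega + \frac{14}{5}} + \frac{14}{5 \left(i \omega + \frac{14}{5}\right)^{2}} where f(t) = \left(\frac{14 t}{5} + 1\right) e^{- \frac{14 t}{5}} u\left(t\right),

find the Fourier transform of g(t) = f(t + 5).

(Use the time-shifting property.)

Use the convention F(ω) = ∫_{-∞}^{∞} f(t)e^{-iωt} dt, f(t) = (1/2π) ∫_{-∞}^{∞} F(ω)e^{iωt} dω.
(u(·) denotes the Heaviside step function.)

F[g](ω) = \frac{\left(- 25 i \omega - 140\right) e^{5 i \omega}}{25 \omega^{2} - 140 i \omega - 196}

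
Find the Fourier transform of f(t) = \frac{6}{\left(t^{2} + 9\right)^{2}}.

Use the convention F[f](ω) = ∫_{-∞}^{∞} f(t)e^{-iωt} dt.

F(ω) = \frac{\pi \left(3 \left|{\omega}\right| + 1\right) e^{- 3 \left|{\omega}\right|}}{9}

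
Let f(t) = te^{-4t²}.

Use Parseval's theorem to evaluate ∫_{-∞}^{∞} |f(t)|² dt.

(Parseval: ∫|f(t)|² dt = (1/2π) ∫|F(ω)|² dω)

∫|f(t)|² dt = \frac{\sqrt{2} \sqrt{\pi}}{64}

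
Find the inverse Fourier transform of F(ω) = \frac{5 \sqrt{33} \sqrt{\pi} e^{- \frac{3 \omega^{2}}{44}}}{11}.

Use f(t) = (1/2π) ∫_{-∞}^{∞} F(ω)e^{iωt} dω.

f(t) = 5 e^{- \frac{11 t^{2}}{3}}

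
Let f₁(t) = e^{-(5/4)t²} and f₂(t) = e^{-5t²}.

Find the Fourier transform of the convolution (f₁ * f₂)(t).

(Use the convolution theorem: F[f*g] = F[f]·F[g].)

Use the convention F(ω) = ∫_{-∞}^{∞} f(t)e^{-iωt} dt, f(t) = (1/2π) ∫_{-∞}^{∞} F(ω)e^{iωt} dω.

F[f₁*f₂](ω) = \frac{2 \pi e^{- \frac{\omega^{2}}{4}}}{5}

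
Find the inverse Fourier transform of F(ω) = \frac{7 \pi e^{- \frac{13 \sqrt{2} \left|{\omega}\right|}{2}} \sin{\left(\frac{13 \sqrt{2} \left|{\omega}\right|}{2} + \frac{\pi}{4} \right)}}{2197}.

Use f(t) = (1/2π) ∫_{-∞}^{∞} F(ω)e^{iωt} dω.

f(t) = \frac{7}{t^{4} + 28561}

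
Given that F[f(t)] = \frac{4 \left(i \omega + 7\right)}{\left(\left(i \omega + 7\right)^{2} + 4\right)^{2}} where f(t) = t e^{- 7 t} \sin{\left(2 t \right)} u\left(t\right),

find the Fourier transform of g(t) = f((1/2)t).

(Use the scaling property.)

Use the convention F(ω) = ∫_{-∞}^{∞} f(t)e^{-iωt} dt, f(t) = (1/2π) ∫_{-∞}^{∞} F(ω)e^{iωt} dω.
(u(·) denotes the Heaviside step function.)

F[g](ω) = \frac{8 \left(2 i \omega + 7\right)}{\left(\left(2 i \omega + 7\right)^{2} + 4\right)^{2}}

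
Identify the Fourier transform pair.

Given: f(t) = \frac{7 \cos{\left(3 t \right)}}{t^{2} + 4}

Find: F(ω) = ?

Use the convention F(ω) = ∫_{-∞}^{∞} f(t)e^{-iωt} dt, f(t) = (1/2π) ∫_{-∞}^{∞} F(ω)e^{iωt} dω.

F(ω) = \frac{7 \pi e^{- 2 \left|{\omega + 3}\right|}}{4} + \frac{7 \pi e^{- 2 \left|{\omega - 3}\right|}}{4}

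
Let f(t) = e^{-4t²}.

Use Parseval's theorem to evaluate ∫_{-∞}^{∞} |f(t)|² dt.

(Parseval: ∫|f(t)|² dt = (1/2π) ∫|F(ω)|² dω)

∫|f(t)|² dt = \frac{\sqrt{2} \sqrt{\pi}}{4}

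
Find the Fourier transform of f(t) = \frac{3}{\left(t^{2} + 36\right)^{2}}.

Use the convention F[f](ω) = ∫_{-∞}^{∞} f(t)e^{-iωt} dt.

F(ω) = \frac{\pi \left(6 \left|{\omega}\right| + 1\right) e^{- 6 \left|{\omega}\right|}}{144}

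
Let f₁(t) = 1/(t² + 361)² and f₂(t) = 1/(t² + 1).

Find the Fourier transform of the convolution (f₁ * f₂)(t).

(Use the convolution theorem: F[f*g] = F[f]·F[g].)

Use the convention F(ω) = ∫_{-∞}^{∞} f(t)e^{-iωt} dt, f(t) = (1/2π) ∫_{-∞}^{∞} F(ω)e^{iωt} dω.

F[f₁*f₂](ω) = \frac{\pi^{2} \left(19 \left|{\omega}\right| + 1\right) e^{- 20 \left|{\omega}\right|}}{13718}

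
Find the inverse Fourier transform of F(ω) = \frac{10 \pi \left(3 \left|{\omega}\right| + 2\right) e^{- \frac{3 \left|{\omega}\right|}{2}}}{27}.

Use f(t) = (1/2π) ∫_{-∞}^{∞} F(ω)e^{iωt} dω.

f(t) = \frac{5}{\left(t^{2} + \frac{9}{4}\right)^{2}}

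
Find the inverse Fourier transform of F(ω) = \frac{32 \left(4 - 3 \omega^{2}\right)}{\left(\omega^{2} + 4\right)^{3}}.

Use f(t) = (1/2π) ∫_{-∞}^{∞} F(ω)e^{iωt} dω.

f(t) = 4 t^{2} e^{- 2 \left|{t}\right|}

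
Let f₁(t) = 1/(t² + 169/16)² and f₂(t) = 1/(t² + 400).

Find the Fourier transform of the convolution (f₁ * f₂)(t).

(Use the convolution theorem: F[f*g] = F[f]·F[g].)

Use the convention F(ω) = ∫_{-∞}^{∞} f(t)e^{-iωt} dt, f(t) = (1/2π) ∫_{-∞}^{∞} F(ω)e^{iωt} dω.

F[f₁*f₂](ω) = \frac{2 \pi^{2} \left(13 \left|{\omega}\right| + 4\right) e^{- \frac{93 \left|{\omega}\right|}{4}}}{10985}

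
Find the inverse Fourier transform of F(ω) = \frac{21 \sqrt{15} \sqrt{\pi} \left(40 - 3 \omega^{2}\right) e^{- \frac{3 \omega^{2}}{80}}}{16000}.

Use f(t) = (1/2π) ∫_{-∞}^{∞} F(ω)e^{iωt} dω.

f(t) = 7 t^{2} e^{- \frac{20 t^{2}}{3}}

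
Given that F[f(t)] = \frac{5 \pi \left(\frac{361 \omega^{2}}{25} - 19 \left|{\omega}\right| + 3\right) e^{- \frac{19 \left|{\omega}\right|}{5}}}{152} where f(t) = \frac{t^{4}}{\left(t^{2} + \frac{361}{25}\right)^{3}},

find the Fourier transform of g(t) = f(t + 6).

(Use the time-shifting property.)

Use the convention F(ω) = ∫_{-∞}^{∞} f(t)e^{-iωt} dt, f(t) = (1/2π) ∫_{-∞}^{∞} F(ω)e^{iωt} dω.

F[g](ω) = \frac{\pi \left(361 \omega^{2} - 475 \left|{\omega}\right| + 75\right) e^{6 i \omega - \frac{19 \left|{\omega}\right|}{5}}}{760}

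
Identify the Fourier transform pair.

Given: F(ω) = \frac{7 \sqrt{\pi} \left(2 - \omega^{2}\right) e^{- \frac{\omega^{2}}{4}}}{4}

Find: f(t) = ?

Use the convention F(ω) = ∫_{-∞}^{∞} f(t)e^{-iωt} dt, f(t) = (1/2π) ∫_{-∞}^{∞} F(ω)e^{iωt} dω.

f(t) = 7 t^{2} e^{- t^{2}}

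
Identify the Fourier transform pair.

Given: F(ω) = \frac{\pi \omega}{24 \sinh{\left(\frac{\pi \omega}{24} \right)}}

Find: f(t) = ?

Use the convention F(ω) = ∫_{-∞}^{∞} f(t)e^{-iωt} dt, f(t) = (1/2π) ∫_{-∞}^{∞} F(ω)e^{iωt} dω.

f(t) = \frac{6}{\cosh^{2}{\left(12 t \right)}}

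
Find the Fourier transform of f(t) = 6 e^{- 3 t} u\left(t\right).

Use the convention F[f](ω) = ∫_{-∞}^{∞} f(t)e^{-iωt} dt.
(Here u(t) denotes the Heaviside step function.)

F(ω) = \frac{6}{i \omega + 3}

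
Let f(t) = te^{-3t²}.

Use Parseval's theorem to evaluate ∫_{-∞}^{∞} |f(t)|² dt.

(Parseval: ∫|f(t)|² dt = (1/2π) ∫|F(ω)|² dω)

∫|f(t)|² dt = \frac{\sqrt{6} \sqrt{\pi}}{72}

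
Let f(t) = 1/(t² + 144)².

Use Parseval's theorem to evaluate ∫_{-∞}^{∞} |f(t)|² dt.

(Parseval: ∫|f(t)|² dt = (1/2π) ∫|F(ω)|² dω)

∫|f(t)|² dt = \frac{5 \pi}{573308928}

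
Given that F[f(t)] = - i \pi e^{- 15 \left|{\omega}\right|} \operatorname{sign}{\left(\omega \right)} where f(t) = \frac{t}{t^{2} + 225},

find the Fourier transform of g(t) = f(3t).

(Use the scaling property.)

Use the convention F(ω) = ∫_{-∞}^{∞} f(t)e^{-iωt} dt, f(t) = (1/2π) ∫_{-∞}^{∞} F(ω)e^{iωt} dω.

F[g](ω) = - \frac{i \pi e^{- 5 \left|{\omega}\right|} \operatorname{sign}{\left(\omega \right)}}{3}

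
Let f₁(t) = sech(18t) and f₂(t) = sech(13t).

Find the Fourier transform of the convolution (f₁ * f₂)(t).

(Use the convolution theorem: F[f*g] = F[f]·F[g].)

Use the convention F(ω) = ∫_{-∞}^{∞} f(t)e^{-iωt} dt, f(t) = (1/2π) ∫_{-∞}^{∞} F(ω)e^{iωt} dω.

F[f₁*f₂](ω) = \frac{\pi^{2}}{234 \cosh{\left(\frac{\pi \omega}{36} \right)} \cosh{\left(\frac{\pi \omega}{26} \right)}}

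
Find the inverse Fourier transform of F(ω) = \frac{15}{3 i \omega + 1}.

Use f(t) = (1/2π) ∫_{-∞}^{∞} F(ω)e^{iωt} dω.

f(t) = 5 e^{- \frac{t}{3}} u\left(t\right)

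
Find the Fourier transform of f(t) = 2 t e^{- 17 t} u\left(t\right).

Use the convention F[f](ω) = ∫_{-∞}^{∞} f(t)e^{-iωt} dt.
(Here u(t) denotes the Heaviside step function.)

F(ω) = \frac{2}{\left(i \omega + 17\right)^{2}}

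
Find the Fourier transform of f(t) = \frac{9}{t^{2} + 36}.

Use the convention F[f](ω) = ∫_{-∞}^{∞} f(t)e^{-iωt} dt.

F(ω) = \frac{3 \pi e^{- 6 \left|{\omega}\right|}}{2}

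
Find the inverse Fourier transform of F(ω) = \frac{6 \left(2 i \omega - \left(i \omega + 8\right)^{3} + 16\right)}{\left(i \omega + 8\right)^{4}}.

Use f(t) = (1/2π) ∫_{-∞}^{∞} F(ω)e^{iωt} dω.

f(t) = 6 \left(t^{2} - 1\right) e^{- 8 t} u\left(t\right)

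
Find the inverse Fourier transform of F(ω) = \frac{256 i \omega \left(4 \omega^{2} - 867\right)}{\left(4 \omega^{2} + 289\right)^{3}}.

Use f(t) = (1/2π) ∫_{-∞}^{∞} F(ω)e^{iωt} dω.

f(t) = 4 t e^{- \frac{17 \left|{t}\right|}{2}} \left|{t}\right|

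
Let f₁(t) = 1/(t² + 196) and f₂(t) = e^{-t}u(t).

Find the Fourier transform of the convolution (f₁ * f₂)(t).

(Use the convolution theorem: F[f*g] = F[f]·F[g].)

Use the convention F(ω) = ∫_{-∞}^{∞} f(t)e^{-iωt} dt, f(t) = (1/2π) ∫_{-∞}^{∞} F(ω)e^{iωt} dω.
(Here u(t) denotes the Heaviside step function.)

F[f₁*f₂](ω) = \frac{\pi e^{- 14 \left|{\omega}\right|}}{14 \left(i \omega + 1\right)}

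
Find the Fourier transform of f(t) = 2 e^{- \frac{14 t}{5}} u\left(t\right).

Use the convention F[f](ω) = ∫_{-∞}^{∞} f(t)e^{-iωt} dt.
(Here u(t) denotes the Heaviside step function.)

F(ω) = \frac{10}{5 i \omega + 14}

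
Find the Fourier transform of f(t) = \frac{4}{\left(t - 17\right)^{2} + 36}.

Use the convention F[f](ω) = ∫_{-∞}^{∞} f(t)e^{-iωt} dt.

F(ω) = \frac{2 \pi e^{- 17 i \omega - 6 \left|{\omega}\right|}}{3}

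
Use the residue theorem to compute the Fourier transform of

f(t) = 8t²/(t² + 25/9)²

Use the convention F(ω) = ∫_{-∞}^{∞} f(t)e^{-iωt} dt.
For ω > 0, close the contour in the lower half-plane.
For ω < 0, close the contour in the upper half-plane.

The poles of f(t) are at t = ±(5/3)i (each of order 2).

Let g(z) = f(z)e^{-iωz}; for large |z| the factor e^{-iωz} decays in the lower half-plane when ω > 0 and in the upper half-plane when ω < 0.

Case ω > 0 (lower half-plane, clockwise contour ⇒ F(ω) = -2πi·ΣRes):
  Res_{z = - \frac{5 i}{3}} g(z) = i \left(\frac{6}{5} - 2 \omega\right) e^{- \frac{5 \omega}{3}} (pole of order 2)
  F(ω) = -2πi·ΣRes = \frac{4 \pi \left(3 - 5 \omega\right) e^{- \frac{5 \omega}{3}}}{5}

Case ω < 0 (upper half-plane, counterclockwise contour ⇒ F(ω) = +2πi·ΣRes):
  Res_{z = \frac{5 i}{3}} g(z) = i \left(- 2 \omega - \frac{6}{5}\right) e^{\frac{5 \omega}{3}} (pole of order 2)
  F(ω) = 2πi·ΣRes = \frac{4 \pi \left(5 \omega + 3\right) e^{\frac{5 \omega}{3}}}{5}

Both cases combine into a single formula in |ω|:

F(ω) = \frac{4 \pi \left(3 - 5 \left|{\omega}\right|\right) e^{- \frac{5 \left|{\omega}\right|}{3}}}{5}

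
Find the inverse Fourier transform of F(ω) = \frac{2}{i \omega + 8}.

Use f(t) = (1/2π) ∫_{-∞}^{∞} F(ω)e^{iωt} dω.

f(t) = 2 e^{- 8 t} u\left(t\right)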